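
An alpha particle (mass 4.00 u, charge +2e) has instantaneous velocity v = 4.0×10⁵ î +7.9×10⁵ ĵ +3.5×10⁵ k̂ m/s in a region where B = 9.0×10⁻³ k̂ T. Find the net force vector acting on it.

v×B = (7110, -3600, 0) N/C.
F = q v×B = (3.204×10⁻¹⁹ C)·(7110, -3600, 0) = (2.28×10⁻¹⁵, -1.15×10⁻¹⁵, 0) N.

F ≈ (2.28×10⁻¹⁵, -1.15×10⁻¹⁵, 0) N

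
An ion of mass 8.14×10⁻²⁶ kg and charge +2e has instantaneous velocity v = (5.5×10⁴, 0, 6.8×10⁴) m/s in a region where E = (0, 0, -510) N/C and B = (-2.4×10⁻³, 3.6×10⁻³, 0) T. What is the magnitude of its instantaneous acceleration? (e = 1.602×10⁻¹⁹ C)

v×B = (-245, -163, 198) N/C.
E + v×B = (-245, -163, -312) N/C.
F = q(E + v×B) = (3.204×10⁻¹⁹ C)·(-245, -163, -312) = (-7.84×10⁻¹⁷, -5.23×10⁻¹⁷, -1.00×10⁻¹⁶) N.
|a| = |F|/m = 1.374×10⁻¹⁶/8.14×10⁻²⁶ ≈ 1.69×10⁹ m/s².

|a| ≈ 1.69×10⁹ m/s²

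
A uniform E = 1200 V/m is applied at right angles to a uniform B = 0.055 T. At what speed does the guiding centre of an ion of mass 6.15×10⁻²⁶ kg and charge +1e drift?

v_d ≈ 2.2×10⁴ m/s

In crossed fields the guiding centre drifts at v_d = |E×B|/B² = E/B, independent of charge and mass.
v_d = 1200/0.055 = 2.2×10⁴ m/s.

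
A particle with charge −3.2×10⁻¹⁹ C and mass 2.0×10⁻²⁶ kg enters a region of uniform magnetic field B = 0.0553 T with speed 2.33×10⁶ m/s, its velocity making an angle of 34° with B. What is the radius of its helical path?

r ≈ 1.47 m

v⊥ = v sinθ = 2.33×10⁶·sin34° ≈ 1.303×10⁶ m/s.
r = m v⊥/(|q|B) = (2.0×10⁻²⁶)(1.303×10⁶)/((3.2×10⁻¹⁹)(0.0553)) ≈ 1.47 m.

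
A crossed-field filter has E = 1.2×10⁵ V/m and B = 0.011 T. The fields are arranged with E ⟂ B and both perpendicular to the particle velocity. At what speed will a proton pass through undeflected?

For undeflected motion the electric and magnetic forces balance: qE = qvB.
v = E/B = 1.2×10⁵/0.011 = 1.1×10⁷ m/s.

v = 1.1×10⁷ m/s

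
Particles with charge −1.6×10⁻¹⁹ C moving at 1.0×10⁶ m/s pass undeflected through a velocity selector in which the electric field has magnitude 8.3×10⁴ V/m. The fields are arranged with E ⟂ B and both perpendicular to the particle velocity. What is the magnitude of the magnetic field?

Balance of forces in the selector: qE = qvB ⇒ B = E/v.
B = 8.3×10⁴/1.0×10⁶ = 0.083 T.

B = 0.083 T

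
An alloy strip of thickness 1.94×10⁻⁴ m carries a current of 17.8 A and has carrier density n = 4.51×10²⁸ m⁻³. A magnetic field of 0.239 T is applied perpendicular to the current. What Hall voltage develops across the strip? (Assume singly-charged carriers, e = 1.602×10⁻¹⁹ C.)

V_H ≈ 3.04×10⁻⁶ V

V_H = IB/(n e t).
V_H = (17.8)(0.239)/((4.51×10²⁸)(1.602×10⁻¹⁹)(1.94×10⁻⁴)) ≈ 3.04×10⁻⁶ V.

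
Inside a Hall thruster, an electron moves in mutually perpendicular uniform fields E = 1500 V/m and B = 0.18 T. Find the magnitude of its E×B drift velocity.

The E×B drift speed is v_d = E/B.
v_d = 1500/0.18 = 8300 m/s.

v_d ≈ 8300 m/s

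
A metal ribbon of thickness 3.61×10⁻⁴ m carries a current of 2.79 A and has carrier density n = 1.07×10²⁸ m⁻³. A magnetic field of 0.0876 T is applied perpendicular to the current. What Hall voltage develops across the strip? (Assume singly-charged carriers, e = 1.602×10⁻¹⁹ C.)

V_H ≈ 3.95×10⁻⁷ V

V_H = IB/(n e t).
V_H = (2.79)(0.0876)/((1.07×10²⁸)(1.602×10⁻¹⁹)(3.61×10⁻⁴)) ≈ 3.95×10⁻⁷ V.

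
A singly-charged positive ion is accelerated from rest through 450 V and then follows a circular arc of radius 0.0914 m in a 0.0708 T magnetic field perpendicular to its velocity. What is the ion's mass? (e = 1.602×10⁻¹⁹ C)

Combine |q|V = ½mv² and r = mv/(|q|B): eliminate v to get m = qB²r²/(2V).
m = (1.602×10⁻¹⁹)(0.0708)²(0.0914)²/(2·450) ≈ 7.45×10⁻²⁷ kg.

m ≈ 7.45×10⁻²⁷ kg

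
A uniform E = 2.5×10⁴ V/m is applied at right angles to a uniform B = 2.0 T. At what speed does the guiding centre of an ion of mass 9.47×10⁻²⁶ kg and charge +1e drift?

In crossed fields the guiding centre drifts at v_d = |E×B|/B² = E/B, independent of charge and mass.
v_d = 2.5×10⁴/2.0 = 1.2×10⁴ m/s.

v_d ≈ 1.2×10⁴ m/s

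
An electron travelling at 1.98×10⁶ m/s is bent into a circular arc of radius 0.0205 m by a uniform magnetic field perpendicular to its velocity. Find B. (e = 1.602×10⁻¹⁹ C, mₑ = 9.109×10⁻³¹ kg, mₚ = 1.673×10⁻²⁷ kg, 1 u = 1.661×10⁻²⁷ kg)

B ≈ 5.49×10⁻⁴ T

From |q|vB = mv²/r, B = mv/(|q|r).
B = (9.109×10⁻³¹)(1.98×10⁶)/((1.602×10⁻¹⁹)(0.0205)) ≈ 5.49×10⁻⁴ T.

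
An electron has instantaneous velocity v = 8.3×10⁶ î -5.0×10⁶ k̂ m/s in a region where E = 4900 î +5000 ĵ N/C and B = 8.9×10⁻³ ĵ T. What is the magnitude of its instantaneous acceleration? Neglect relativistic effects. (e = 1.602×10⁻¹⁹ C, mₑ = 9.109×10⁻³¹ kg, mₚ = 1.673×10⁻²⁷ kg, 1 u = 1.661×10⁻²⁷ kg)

v×B = (4.45×10⁴, 0, 7.39×10⁴) N/C.
E + v×B = (4.94×10⁴, 5000, 7.39×10⁴) N/C.
F = q(E + v×B) = (−1.602×10⁻¹⁹ C)·(4.94×10⁴, 5000, 7.39×10⁴) = (-7.91×10⁻¹⁵, -8.01×10⁻¹⁶, -1.18×10⁻¹⁴) N.
|a| = |F|/m = 1.426×10⁻¹⁴/9.109×10⁻³¹ ≈ 1.57×10¹⁶ m/s².

|a| ≈ 1.57×10¹⁶ m/s²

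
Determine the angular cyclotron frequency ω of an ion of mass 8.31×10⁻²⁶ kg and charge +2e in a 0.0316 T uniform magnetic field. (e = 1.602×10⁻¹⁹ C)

ω = |q|B/m.
ω = (3.204×10⁻¹⁹)(0.0316)/8.31×10⁻²⁶ ≈ 1.22×10⁵ rad/s.

ω ≈ 1.22×10⁵ rad/s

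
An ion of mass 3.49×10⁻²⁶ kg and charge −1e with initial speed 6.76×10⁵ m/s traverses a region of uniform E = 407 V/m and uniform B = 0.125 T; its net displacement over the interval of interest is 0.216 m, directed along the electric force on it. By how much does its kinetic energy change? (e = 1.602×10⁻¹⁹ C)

ΔKE ≈ 1.41×10⁻¹⁷ J

The magnetic force is always ⟂ v and does no work; only the electric force changes KE.
ΔKE = F_E · d = |q|E d = (1.602×10⁻¹⁹)(407)(0.216) ≈ 1.41×10⁻¹⁷ J.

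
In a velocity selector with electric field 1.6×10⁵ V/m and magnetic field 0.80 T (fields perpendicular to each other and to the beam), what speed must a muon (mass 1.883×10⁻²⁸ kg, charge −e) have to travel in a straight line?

v = 2.0×10⁵ m/s

Straight-line motion ⇒ electric and magnetic forces cancel, so E = vB.
v = E/B = 1.6×10⁵/0.80 = 2.0×10⁵ m/s.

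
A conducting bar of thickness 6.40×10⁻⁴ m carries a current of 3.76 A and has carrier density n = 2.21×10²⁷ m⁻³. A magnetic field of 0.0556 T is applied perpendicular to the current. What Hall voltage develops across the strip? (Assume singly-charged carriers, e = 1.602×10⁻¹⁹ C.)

V_H ≈ 9.23×10⁻⁷ V

V_H = IB/(n e t).
V_H = (3.76)(0.0556)/((2.21×10²⁷)(1.602×10⁻¹⁹)(6.40×10⁻⁴)) ≈ 9.23×10⁻⁷ V.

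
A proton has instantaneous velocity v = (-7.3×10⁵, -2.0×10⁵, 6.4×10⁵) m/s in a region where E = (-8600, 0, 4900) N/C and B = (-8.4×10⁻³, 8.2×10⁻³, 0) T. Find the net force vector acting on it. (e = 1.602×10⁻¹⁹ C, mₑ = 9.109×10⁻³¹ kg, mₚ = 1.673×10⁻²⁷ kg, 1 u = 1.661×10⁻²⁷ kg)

v×B = (-5250, -5380, -7670) N/C.
E + v×B = (-1.38×10⁴, -5380, -2770) N/C.
F = q(E + v×B) = (1.602×10⁻¹⁹ C)·(-1.38×10⁴, -5380, -2770) = (-2.22×10⁻¹⁵, -8.61×10⁻¹⁶, -4.43×10⁻¹⁶) N.

F ≈ (-2.22×10⁻¹⁵, -8.61×10⁻¹⁶, -4.43×10⁻¹⁶) N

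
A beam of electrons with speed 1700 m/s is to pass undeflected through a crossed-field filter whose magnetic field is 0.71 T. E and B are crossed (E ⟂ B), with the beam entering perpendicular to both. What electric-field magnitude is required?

For straight-line motion qE = qvB, so E = vB.
E = 1700 × 0.71 = 1200 V/m.

E = 1200 V/m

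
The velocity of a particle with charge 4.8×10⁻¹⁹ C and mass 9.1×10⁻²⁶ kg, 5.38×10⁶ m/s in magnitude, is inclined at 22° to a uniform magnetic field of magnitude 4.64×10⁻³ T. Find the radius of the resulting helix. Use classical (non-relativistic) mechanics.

r ≈ 82.3 m

v⊥ = v sinθ = 5.38×10⁶·sin22° ≈ 2.015×10⁶ m/s.
r = m v⊥/(|q|B) = (9.1×10⁻²⁶)(2.015×10⁶)/((4.8×10⁻¹⁹)(4.64×10⁻³)) ≈ 82.3 m.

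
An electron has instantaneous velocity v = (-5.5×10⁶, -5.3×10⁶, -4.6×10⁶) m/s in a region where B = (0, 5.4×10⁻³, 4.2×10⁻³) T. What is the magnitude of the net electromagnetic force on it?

|F| ≈ 6.04×10⁻¹⁵ N

v×B = (2580, 2.31×10⁴, -2.97×10⁴) N/C.
F = q v×B = (−1.602×10⁻¹⁹ C)·(2580, 2.31×10⁴, -2.97×10⁴) = (-4.13×10⁻¹⁶, -3.70×10⁻¹⁵, 4.76×10⁻¹⁵) N.
|F| = 6.04×10⁻¹⁵ N.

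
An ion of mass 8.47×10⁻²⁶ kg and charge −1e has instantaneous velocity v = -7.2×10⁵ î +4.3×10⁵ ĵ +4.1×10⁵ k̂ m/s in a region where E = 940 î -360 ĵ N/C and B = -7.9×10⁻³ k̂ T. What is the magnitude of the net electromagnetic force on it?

v×B = (-3400, -5690, 0) N/C.
E + v×B = (-2460, -6050, 0) N/C.
F = q(E + v×B) = (−1.602×10⁻¹⁹ C)·(-2460, -6050, 0) = (3.94×10⁻¹⁶, 9.69×10⁻¹⁶, 0) N.
|F| = 1.05×10⁻¹⁵ N.

|F| ≈ 1.05×10⁻¹⁵ N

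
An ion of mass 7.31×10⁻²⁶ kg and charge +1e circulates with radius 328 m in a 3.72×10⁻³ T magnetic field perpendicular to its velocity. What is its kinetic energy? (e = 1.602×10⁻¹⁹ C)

KE ≈ 1.63×10⁶ eV

v = |q|Br/m, then KE = ½mv² = (qBr)²/(2m).
v = (1.602×10⁻¹⁹)(3.72×10⁻³)(328)/7.31×10⁻²⁶ ≈ 2.674×10⁶ m/s.
KE = ½(7.31×10⁻²⁶)(2.674×10⁶)² ≈ 2.61×10⁻¹³ J = 1.63×10⁶ eV.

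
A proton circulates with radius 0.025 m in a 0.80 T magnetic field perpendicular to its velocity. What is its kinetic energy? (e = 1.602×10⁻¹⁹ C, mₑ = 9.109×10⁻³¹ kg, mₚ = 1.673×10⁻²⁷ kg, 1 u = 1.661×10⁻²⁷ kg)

KE ≈ 3.1×10⁻¹⁵ J

v = |q|Br/m, then KE = ½mv² = (qBr)²/(2m).
v = (1.602×10⁻¹⁹)(0.80)(0.025)/1.673×10⁻²⁷ ≈ 1.915×10⁶ m/s.
KE = ½(1.673×10⁻²⁷)(1.915×10⁶)² ≈ 3.1×10⁻¹⁵ J.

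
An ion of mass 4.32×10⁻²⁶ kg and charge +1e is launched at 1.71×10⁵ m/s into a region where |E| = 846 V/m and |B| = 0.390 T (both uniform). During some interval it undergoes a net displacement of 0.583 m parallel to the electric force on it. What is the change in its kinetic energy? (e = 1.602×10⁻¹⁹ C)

The magnetic force is always ⟂ v and does no work; only the electric force changes KE.
ΔKE = F_E · d = |q|E d = (1.602×10⁻¹⁹)(846)(0.583) ≈ 7.90×10⁻¹⁷ J.

ΔKE ≈ 7.90×10⁻¹⁷ J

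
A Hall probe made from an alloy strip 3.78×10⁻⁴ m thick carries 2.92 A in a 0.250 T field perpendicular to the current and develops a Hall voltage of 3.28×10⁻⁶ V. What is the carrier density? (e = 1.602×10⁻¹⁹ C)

From V_H = IB/(n e t), n = IB/(V_H e t).
n = (2.92)(0.250)/((3.28×10⁻⁶)(1.602×10⁻¹⁹)(3.78×10⁻⁴)) ≈ 3.68×10²⁷ m⁻³.

n ≈ 3.68×10²⁷ m⁻³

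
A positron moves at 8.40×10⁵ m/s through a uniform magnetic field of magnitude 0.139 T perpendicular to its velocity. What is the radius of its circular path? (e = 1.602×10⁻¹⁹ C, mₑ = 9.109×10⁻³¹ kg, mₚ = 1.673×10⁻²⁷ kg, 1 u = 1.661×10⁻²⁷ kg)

r ≈ 3.44×10⁻⁵ m

The magnetic force provides the centripetal force: |q|vB = mv²/r.
r = mv/(|q|B) = (9.109×10⁻³¹)(8.40×10⁵)/((1.602×10⁻¹⁹)(0.139)) ≈ 3.44×10⁻⁵ m.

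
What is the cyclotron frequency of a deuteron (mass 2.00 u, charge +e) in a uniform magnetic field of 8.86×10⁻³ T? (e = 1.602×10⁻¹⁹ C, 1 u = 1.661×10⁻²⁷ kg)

f = |q|B/(2πm).
f = (1.602×10⁻¹⁹)(8.86×10⁻³)/(2π·3.322×10⁻²⁷) ≈ 6.80×10⁴ Hz.

f ≈ 6.80×10⁴ Hz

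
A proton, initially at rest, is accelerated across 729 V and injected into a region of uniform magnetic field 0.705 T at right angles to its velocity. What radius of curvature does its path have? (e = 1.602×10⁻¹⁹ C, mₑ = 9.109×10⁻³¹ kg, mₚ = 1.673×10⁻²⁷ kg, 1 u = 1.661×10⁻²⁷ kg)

r ≈ 5.53×10⁻³ m

Acceleration: |q|V = ½mv² ⇒ v = √(2|q|V/m) = √(2·1.602×10⁻¹⁹·729/1.673×10⁻²⁷) ≈ 3.736×10⁵ m/s.
In the field: r = mv/(|q|B) = (1.673×10⁻²⁷)(3.736×10⁵)/((1.602×10⁻¹⁹)(0.705)) ≈ 5.53×10⁻³ m.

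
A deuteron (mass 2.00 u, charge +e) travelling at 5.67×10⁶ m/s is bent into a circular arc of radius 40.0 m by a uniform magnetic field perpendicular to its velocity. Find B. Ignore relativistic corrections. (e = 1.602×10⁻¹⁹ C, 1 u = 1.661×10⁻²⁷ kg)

From |q|vB = mv²/r, B = mv/(|q|r).
B = (3.322×10⁻²⁷)(5.67×10⁶)/((1.602×10⁻¹⁹)(40.0)) ≈ 2.94×10⁻³ T.

B ≈ 2.94×10⁻³ T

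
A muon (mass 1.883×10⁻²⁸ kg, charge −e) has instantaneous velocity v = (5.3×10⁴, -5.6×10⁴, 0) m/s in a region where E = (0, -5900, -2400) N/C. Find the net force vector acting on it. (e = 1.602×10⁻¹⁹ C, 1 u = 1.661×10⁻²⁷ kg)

Only an electric field acts, so F = qE = (−1.602×10⁻¹⁹ C)·(0, -5900, -2400) = (0, 9.45×10⁻¹⁶, 3.84×10⁻¹⁶) N.

F ≈ (0, 9.45×10⁻¹⁶, 3.84×10⁻¹⁶) N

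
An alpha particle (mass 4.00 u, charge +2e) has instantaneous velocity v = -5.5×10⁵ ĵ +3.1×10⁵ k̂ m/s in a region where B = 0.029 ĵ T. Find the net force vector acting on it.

v×B = (-8990, 0, 0) N/C.
F = q v×B = (3.204×10⁻¹⁹ C)·(-8990, 0, 0) = (-2.88×10⁻¹⁵, 0, 0) N.

F ≈ (-2.88×10⁻¹⁵, 0, 0) N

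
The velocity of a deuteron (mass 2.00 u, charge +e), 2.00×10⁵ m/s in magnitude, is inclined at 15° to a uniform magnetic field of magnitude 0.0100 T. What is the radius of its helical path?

r ≈ 0.107 m

v⊥ = v sinθ = 2.00×10⁵·sin15° ≈ 5.176×10⁴ m/s.
r = m v⊥/(|q|B) = (3.322×10⁻²⁷)(5.176×10⁴)/((1.602×10⁻¹⁹)(0.0100)) ≈ 0.107 m.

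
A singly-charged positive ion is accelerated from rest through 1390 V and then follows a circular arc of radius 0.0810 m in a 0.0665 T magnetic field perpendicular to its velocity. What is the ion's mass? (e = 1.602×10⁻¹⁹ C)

Combine |q|V = ½mv² and r = mv/(|q|B): eliminate v to get m = qB²r²/(2V).
m = (1.602×10⁻¹⁹)(0.0665)²(0.0810)²/(2·1390) ≈ 1.67×10⁻²⁷ kg.

m ≈ 1.67×10⁻²⁷ kg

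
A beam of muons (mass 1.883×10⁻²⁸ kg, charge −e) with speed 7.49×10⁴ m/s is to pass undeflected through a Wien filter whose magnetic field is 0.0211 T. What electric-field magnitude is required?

E = 1580 V/m

For straight-line motion qE = qvB, so E = vB.
E = 7.49×10⁴ × 0.0211 = 1580 V/m.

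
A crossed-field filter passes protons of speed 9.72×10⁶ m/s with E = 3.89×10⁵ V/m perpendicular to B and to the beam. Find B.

B = 0.0400 T

Balance of forces in the selector: qE = qvB ⇒ B = E/v.
B = 3.89×10⁵/9.72×10⁶ = 0.0400 T.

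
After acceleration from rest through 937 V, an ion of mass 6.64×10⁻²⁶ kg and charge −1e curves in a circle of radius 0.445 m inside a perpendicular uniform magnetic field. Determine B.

v = √(2|q|V/m) = √(2·1.602×10⁻¹⁹·937/6.64×10⁻²⁶) ≈ 6.724×10⁴ m/s.
B = mv/(|q|r) = (6.64×10⁻²⁶)(6.724×10⁴)/((1.602×10⁻¹⁹)(0.445)) ≈ 0.0626 T.

B ≈ 0.0626 T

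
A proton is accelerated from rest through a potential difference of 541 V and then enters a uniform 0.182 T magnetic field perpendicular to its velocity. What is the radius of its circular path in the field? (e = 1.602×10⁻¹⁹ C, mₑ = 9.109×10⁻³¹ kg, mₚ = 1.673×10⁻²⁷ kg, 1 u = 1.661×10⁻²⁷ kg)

Acceleration: |q|V = ½mv² ⇒ v = √(2|q|V/m) = √(2·1.602×10⁻¹⁹·541/1.673×10⁻²⁷) ≈ 3.219×10⁵ m/s.
In the field: r = mv/(|q|B) = (1.673×10⁻²⁷)(3.219×10⁵)/((1.602×10⁻¹⁹)(0.182)) ≈ 0.0185 m.

r ≈ 0.0185 m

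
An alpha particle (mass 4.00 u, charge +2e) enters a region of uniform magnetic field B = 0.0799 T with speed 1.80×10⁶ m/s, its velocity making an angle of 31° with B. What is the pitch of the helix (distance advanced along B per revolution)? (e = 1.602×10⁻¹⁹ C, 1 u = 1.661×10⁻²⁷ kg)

p ≈ 2.52 m

v∥ = v cosθ = 1.80×10⁶·cos31° ≈ 1.543×10⁶ m/s.
T = 2πm/(|q|B) = 2π(6.644×10⁻²⁷)/((3.204×10⁻¹⁹)(0.0799)) ≈ 1.631×10⁻⁶ s.
pitch = v∥ T = (1.543×10⁶)(1.631×10⁻⁶) ≈ 2.52 m.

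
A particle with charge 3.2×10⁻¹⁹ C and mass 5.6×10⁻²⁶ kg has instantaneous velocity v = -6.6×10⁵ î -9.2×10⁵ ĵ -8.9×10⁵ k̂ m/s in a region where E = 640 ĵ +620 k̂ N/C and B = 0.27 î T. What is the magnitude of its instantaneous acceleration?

v×B = (0, -2.40×10⁵, 2.48×10⁵) N/C.
E + v×B = (0, -2.40×10⁵, 2.49×10⁵) N/C.
F = q(E + v×B) = (3.2×10⁻¹⁹ C)·(0, -2.40×10⁵, 2.49×10⁵) = (0, -7.67×10⁻¹⁴, 7.97×10⁻¹⁴) N.
|a| = |F|/m = 1.106×10⁻¹³/5.6×10⁻²⁶ ≈ 1.97×10¹² m/s².

|a| ≈ 1.97×10¹² m/s²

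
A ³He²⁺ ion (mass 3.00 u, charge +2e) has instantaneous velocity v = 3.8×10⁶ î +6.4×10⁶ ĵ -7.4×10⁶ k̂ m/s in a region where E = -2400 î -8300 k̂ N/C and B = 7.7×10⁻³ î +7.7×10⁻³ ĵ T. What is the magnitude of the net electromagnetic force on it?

|F| ≈ 2.69×10⁻¹⁴ N

v×B = (5.70×10⁴, -5.70×10⁴, -2.00×10⁴) N/C.
E + v×B = (5.46×10⁴, -5.70×10⁴, -2.83×10⁴) N/C.
F = q(E + v×B) = (3.204×10⁻¹⁹ C)·(5.46×10⁴, -5.70×10⁴, -2.83×10⁴) = (1.75×10⁻¹⁴, -1.83×10⁻¹⁴, -9.07×10⁻¹⁵) N.
|F| = 2.69×10⁻¹⁴ N.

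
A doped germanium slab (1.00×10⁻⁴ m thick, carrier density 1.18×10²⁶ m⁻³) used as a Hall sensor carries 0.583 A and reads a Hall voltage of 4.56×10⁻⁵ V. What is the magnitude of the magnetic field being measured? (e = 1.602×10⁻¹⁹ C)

From V_H = IB/(n e t), B = V_H n e t / I.
B = (4.56×10⁻⁵)(1.18×10²⁶)(1.602×10⁻¹⁹)(1.00×10⁻⁴)/0.583 ≈ 0.148 T.

B ≈ 0.148 T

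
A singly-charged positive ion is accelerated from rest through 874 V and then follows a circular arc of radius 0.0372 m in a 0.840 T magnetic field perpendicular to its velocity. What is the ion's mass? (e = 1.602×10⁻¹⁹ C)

m ≈ 8.95×10⁻²⁶ kg

Combine |q|V = ½mv² and r = mv/(|q|B): eliminate v to get m = qB²r²/(2V).
m = (1.602×10⁻¹⁹)(0.840)²(0.0372)²/(2·874) ≈ 8.95×10⁻²⁶ kg.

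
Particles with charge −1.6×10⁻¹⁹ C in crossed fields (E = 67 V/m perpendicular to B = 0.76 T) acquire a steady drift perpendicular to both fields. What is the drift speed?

v_d ≈ 88 m/s

The E×B drift speed is v_d = E/B.
v_d = 67/0.76 = 88 m/s.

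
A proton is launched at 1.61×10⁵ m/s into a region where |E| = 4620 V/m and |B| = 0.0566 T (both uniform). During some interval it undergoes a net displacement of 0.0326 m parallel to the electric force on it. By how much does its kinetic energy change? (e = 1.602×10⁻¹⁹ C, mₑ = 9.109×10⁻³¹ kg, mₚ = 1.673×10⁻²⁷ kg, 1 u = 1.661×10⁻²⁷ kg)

The magnetic force is always ⟂ v and does no work; only the electric force changes KE.
ΔKE = F_E · d = |q|E d = (1.602×10⁻¹⁹)(4620)(0.0326) ≈ 2.41×10⁻¹⁷ J.

ΔKE ≈ 2.41×10⁻¹⁷ J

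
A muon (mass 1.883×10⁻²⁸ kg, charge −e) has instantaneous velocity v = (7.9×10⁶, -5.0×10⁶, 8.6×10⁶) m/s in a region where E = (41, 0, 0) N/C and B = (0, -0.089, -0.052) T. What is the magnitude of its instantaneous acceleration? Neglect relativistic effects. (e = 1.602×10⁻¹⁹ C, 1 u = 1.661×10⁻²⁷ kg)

v×B = (1.03×10⁶, 4.11×10⁵, -7.03×10⁵) N/C.
E + v×B = (1.03×10⁶, 4.11×10⁵, -7.03×10⁵) N/C.
F = q(E + v×B) = (−1.602×10⁻¹⁹ C)·(1.03×10⁶, 4.11×10⁵, -7.03×10⁵) = (-1.64×10⁻¹³, -6.58×10⁻¹⁴, 1.13×10⁻¹³) N.
|a| = |F|/m = 2.098×10⁻¹³/1.883×10⁻²⁸ ≈ 1.11×10¹⁵ m/s².

|a| ≈ 1.11×10¹⁵ m/s²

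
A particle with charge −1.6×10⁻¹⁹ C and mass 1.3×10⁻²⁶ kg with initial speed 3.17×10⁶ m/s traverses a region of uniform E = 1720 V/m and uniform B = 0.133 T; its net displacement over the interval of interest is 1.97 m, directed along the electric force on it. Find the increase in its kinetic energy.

The magnetic force is always ⟂ v and does no work; only the electric force changes KE.
ΔKE = F_E · d = |q|E d = (1.6×10⁻¹⁹)(1720)(1.97) ≈ 5.42×10⁻¹⁶ J.

ΔKE ≈ 5.42×10⁻¹⁶ J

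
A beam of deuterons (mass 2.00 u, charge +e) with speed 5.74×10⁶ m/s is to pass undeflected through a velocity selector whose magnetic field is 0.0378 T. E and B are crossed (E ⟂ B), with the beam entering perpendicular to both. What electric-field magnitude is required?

For straight-line motion qE = qvB, so E = vB.
E = 5.74×10⁶ × 0.0378 = 2.17×10⁵ V/m.

E = 2.17×10⁵ V/m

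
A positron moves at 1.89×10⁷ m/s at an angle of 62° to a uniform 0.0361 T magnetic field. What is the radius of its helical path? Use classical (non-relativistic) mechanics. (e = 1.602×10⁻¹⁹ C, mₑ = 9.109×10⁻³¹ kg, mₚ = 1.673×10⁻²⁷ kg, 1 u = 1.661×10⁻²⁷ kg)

v⊥ = v sinθ = 1.89×10⁷·sin62° ≈ 1.669×10⁷ m/s.
r = m v⊥/(|q|B) = (9.109×10⁻³¹)(1.669×10⁷)/((1.602×10⁻¹⁹)(0.0361)) ≈ 2.63×10⁻³ m.

r ≈ 2.63×10⁻³ m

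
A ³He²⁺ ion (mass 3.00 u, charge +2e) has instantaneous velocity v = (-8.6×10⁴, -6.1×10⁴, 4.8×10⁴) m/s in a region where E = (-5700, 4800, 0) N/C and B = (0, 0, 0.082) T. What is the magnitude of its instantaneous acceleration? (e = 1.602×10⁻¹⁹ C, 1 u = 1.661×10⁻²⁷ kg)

|a| ≈ 1.03×10¹² m/s²

v×B = (-5000, 7050, 0) N/C.
E + v×B = (-1.07×10⁴, 1.19×10⁴, 0) N/C.
F = q(E + v×B) = (3.204×10⁻¹⁹ C)·(-1.07×10⁴, 1.19×10⁴, 0) = (-3.43×10⁻¹⁵, 3.80×10⁻¹⁵, 0) N.
|a| = |F|/m = 5.116×10⁻¹⁵/4.983×10⁻²⁷ ≈ 1.03×10¹² m/s².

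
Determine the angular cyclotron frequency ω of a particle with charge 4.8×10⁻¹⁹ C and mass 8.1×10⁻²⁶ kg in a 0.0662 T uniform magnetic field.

ω ≈ 3.92×10⁵ rad/s

ω = |q|B/m.
ω = (4.8×10⁻¹⁹)(0.0662)/8.1×10⁻²⁶ ≈ 3.92×10⁵ rad/s.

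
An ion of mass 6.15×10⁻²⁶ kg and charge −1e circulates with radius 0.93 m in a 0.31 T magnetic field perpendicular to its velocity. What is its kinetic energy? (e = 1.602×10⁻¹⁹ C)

v = |q|Br/m, then KE = ½mv² = (qBr)²/(2m).
v = (1.602×10⁻¹⁹)(0.31)(0.93)/6.15×10⁻²⁶ ≈ 7.510×10⁵ m/s.
KE = ½(6.15×10⁻²⁶)(7.510×10⁵)² ≈ 1.7×10⁻¹⁴ J.

KE ≈ 1.7×10⁻¹⁴ J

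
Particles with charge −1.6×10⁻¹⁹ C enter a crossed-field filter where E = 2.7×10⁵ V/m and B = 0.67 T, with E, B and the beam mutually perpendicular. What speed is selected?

v = 4.0×10⁵ m/s

Zero net Lorentz force requires |qE| = |q v×B|, i.e. E = vB.
v = E/B = 2.7×10⁵/0.67 = 4.0×10⁵ m/s.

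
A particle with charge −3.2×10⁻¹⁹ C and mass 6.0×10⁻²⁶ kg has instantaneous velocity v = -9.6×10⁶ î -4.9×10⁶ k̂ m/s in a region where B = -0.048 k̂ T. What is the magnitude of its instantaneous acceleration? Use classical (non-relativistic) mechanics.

v×B = (0, -4.61×10⁵, 0) N/C.
F = q v×B = (−3.2×10⁻¹⁹ C)·(0, -4.61×10⁵, 0) = (0, 1.47×10⁻¹³, 0) N.
|a| = |F|/m = 1.475×10⁻¹³/6.0×10⁻²⁶ ≈ 2.46×10¹² m/s².

|a| ≈ 2.46×10¹² m/s²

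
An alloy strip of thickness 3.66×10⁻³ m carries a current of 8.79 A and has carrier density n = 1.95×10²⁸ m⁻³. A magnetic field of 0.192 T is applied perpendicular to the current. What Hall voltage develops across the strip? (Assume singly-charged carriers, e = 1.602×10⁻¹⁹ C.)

V_H ≈ 1.48×10⁻⁷ V

V_H = IB/(n e t).
V_H = (8.79)(0.192)/((1.95×10²⁸)(1.602×10⁻¹⁹)(3.66×10⁻³)) ≈ 1.48×10⁻⁷ V.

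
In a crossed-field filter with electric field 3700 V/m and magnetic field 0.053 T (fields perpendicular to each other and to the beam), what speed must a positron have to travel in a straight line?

For undeflected motion the electric and magnetic forces balance: qE = qvB.
v = E/B = 3700/0.053 = 7.0×10⁴ m/s.
The result is independent of the particle's charge and mass.

v = 7.0×10⁴ m/s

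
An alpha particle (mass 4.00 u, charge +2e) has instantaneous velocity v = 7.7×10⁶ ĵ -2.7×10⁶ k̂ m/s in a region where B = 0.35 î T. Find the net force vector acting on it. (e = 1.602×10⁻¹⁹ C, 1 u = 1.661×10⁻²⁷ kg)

v×B = (0, -9.45×10⁵, -2.70×10⁶) N/C.
F = q v×B = (3.204×10⁻¹⁹ C)·(0, -9.45×10⁵, -2.70×10⁶) = (0, -3.03×10⁻¹³, -8.63×10⁻¹³) N.

F ≈ (0, -3.03×10⁻¹³, -8.63×10⁻¹³) N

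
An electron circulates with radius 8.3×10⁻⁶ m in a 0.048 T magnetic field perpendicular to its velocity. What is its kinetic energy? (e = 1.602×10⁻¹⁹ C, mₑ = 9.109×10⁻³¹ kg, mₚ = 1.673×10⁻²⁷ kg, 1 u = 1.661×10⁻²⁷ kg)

KE ≈ 2.2×10⁻²¹ J

v = |q|Br/m, then KE = ½mv² = (qBr)²/(2m).
v = (1.602×10⁻¹⁹)(0.048)(8.3×10⁻⁶)/9.109×10⁻³¹ ≈ 7.007×10⁴ m/s.
KE = ½(9.109×10⁻³¹)(7.007×10⁴)² ≈ 2.2×10⁻²¹ J.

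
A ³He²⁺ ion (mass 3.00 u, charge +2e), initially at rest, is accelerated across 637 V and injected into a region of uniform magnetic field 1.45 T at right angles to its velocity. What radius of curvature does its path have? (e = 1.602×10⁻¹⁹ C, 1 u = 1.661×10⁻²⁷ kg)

Acceleration: |q|V = ½mv² ⇒ v = √(2|q|V/m) = √(2·3.204×10⁻¹⁹·637/4.983×10⁻²⁷) ≈ 2.862×10⁵ m/s.
In the field: r = mv/(|q|B) = (4.983×10⁻²⁷)(2.862×10⁵)/((3.204×10⁻¹⁹)(1.45)) ≈ 3.07×10⁻³ m.

r ≈ 3.07×10⁻³ m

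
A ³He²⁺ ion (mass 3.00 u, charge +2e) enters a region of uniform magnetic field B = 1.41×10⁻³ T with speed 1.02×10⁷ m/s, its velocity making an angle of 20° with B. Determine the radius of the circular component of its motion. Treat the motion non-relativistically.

v⊥ = v sinθ = 1.02×10⁷·sin20° ≈ 3.489×10⁶ m/s.
r = m v⊥/(|q|B) = (4.983×10⁻²⁷)(3.489×10⁶)/((3.204×10⁻¹⁹)(1.41×10⁻³)) ≈ 38.5 m.

r ≈ 38.5 m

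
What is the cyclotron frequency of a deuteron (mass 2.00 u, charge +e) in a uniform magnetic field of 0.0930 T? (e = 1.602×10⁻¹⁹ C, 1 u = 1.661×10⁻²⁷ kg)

f = |q|B/(2πm).
f = (1.602×10⁻¹⁹)(0.0930)/(2π·3.322×10⁻²⁷) ≈ 7.14×10⁵ Hz.

f ≈ 7.14×10⁵ Hz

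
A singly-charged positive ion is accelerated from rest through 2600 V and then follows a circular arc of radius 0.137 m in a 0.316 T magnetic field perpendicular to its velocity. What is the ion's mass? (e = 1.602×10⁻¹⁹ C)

m ≈ 5.77×10⁻²⁶ kg

Combine |q|V = ½mv² and r = mv/(|q|B): eliminate v to get m = qB²r²/(2V).
m = (1.602×10⁻¹⁹)(0.316)²(0.137)²/(2·2600) ≈ 5.77×10⁻²⁶ kg.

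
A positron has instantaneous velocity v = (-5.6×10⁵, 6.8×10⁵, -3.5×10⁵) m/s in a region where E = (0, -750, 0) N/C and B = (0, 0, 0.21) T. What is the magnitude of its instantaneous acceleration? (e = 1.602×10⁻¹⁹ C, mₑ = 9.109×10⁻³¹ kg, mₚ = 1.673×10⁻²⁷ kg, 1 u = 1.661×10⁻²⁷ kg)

v×B = (1.43×10⁵, 1.18×10⁵, 0) N/C.
E + v×B = (1.43×10⁵, 1.17×10⁵, 0) N/C.
F = q(E + v×B) = (1.602×10⁻¹⁹ C)·(1.43×10⁵, 1.17×10⁵, 0) = (2.29×10⁻¹⁴, 1.87×10⁻¹⁴, 0) N.
|a| = |F|/m = 2.956×10⁻¹⁴/9.109×10⁻³¹ ≈ 3.25×10¹⁶ m/s².

|a| ≈ 3.25×10¹⁶ m/s²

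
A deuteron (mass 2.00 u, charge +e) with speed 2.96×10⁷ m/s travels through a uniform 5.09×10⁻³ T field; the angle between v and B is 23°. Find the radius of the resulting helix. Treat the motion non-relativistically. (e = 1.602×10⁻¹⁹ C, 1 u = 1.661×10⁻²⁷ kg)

v⊥ = v sinθ = 2.96×10⁷·sin23° ≈ 1.157×10⁷ m/s.
r = m v⊥/(|q|B) = (3.322×10⁻²⁷)(1.157×10⁷)/((1.602×10⁻¹⁹)(5.09×10⁻³)) ≈ 47.1 m.

r ≈ 47.1 m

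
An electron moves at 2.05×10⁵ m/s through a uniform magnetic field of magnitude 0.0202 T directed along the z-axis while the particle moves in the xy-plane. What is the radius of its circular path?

r ≈ 5.77×10⁻⁵ m

The magnetic force provides the centripetal force: |q|vB = mv²/r.
r = mv/(|q|B) = (9.109×10⁻³¹)(2.05×10⁵)/((1.602×10⁻¹⁹)(0.0202)) ≈ 5.77×10⁻⁵ m.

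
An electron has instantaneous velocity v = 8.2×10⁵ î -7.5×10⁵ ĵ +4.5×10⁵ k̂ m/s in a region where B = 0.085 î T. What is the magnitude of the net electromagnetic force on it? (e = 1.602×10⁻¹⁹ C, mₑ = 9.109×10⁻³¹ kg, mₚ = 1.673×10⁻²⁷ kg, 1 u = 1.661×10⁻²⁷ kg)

|F| ≈ 1.19×10⁻¹⁴ N

v×B = (0, 3.82×10⁴, 6.38×10⁴) N/C.
F = q v×B = (−1.602×10⁻¹⁹ C)·(0, 3.82×10⁴, 6.38×10⁴) = (0, -6.13×10⁻¹⁵, -1.02×10⁻¹⁴) N.
|F| = 1.19×10⁻¹⁴ N.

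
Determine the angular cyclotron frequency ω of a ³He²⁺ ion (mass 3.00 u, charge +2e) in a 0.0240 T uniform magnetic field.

ω ≈ 1.54×10⁶ rad/s

ω = |q|B/m.
ω = (3.204×10⁻¹⁹)(0.0240)/4.983×10⁻²⁷ ≈ 1.54×10⁶ rad/s.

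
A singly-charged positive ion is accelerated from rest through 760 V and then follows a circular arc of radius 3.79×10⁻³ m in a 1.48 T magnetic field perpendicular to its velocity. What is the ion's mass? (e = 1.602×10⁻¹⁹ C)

m ≈ 3.32×10⁻²⁷ kg

Combine |q|V = ½mv² and r = mv/(|q|B): eliminate v to get m = qB²r²/(2V).
m = (1.602×10⁻¹⁹)(1.48)²(3.79×10⁻³)²/(2·760) ≈ 3.32×10⁻²⁷ kg.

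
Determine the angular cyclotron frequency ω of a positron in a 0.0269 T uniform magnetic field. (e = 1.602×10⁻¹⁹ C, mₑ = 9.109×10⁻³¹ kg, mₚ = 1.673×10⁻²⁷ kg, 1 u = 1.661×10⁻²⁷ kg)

ω ≈ 4.73×10⁹ rad/s

ω = |q|B/m.
ω = (1.602×10⁻¹⁹)(0.0269)/9.109×10⁻³¹ ≈ 4.73×10⁹ rad/s.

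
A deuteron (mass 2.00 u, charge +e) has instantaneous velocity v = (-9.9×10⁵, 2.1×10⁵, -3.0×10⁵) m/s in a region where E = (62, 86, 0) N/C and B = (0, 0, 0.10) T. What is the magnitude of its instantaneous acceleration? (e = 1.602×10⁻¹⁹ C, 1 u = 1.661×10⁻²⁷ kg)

|a| ≈ 4.89×10¹² m/s²

v×B = (2.10×10⁴, 9.90×10⁴, 0) N/C.
E + v×B = (2.11×10⁴, 9.91×10⁴, 0) N/C.
F = q(E + v×B) = (1.602×10⁻¹⁹ C)·(2.11×10⁴, 9.91×10⁴, 0) = (3.37×10⁻¹⁵, 1.59×10⁻¹⁴, 0) N.
|a| = |F|/m = 1.623×10⁻¹⁴/3.322×10⁻²⁷ ≈ 4.89×10¹² m/s².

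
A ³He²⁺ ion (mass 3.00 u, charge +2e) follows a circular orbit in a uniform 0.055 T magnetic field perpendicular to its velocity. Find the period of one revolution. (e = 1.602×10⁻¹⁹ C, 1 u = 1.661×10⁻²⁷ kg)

T ≈ 1.8×10⁻⁶ s

The cyclotron period depends only on m, q, B: T = 2πm/(|q|B).
T = 2π(4.983×10⁻²⁷)/((3.204×10⁻¹⁹)(0.055)) ≈ 1.8×10⁻⁶ s.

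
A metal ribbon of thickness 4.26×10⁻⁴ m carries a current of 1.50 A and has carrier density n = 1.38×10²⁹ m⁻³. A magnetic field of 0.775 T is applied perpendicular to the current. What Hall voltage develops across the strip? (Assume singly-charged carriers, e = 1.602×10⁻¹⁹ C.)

V_H = IB/(n e t).
V_H = (1.50)(0.775)/((1.38×10²⁹)(1.602×10⁻¹⁹)(4.26×10⁻⁴)) ≈ 1.23×10⁻⁷ V.

V_H ≈ 1.23×10⁻⁷ V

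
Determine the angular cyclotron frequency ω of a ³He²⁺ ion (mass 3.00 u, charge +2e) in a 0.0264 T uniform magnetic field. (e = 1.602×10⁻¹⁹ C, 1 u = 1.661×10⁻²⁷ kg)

ω ≈ 1.70×10⁶ rad/s

ω = |q|B/m.
ω = (3.204×10⁻¹⁹)(0.0264)/4.983×10⁻²⁷ ≈ 1.70×10⁶ rad/s.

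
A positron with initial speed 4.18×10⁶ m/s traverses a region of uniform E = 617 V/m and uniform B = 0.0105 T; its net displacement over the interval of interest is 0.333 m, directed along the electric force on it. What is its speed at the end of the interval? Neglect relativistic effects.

B does no work; ΔKE = |q|E d.
½mv_f² = ½mv₀² + |q|Ed = ½(9.109×10⁻³¹)(4.18×10⁶)² + (1.602×10⁻¹⁹)(617)(0.333) ≈ 7.958×10⁻¹⁸ J + 3.291×10⁻¹⁷ J ≈ 4.087×10⁻¹⁷ J.
v_f = √(2·4.087×10⁻¹⁷/9.109×10⁻³¹) ≈ 9.47×10⁶ m/s.

v_f ≈ 9.47×10⁶ m/s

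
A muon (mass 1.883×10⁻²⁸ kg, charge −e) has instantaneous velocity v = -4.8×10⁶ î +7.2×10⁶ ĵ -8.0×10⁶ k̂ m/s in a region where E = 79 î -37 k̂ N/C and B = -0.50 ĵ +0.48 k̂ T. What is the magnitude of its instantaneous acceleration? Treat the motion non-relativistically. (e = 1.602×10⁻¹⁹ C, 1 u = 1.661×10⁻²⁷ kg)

v×B = (-5.44×10⁵, 2.30×10⁶, 2.40×10⁶) N/C.
E + v×B = (-5.44×10⁵, 2.30×10⁶, 2.40×10⁶) N/C.
F = q(E + v×B) = (−1.602×10⁻¹⁹ C)·(-5.44×10⁵, 2.30×10⁶, 2.40×10⁶) = (8.71×10⁻¹⁴, -3.69×10⁻¹³, -3.84×10⁻¹³) N.
|a| = |F|/m = 5.400×10⁻¹³/1.883×10⁻²⁸ ≈ 2.87×10¹⁵ m/s².

|a| ≈ 2.87×10¹⁵ m/s²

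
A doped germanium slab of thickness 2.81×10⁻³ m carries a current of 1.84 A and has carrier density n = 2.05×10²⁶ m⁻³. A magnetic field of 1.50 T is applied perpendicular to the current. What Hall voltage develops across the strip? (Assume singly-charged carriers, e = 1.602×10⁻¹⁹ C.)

V_H ≈ 2.99×10⁻⁵ V

V_H = IB/(n e t).
V_H = (1.84)(1.50)/((2.05×10²⁶)(1.602×10⁻¹⁹)(2.81×10⁻³)) ≈ 2.99×10⁻⁵ V.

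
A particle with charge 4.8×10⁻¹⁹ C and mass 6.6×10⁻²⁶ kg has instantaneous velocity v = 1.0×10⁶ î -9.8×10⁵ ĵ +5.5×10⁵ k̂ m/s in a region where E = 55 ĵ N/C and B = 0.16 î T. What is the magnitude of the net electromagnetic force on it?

v×B = (0, 8.80×10⁴, 1.57×10⁵) N/C.
E + v×B = (0, 8.81×10⁴, 1.57×10⁵) N/C.
F = q(E + v×B) = (4.8×10⁻¹⁹ C)·(0, 8.81×10⁴, 1.57×10⁵) = (0, 4.23×10⁻¹⁴, 7.53×10⁻¹⁴) N.
|F| = 8.63×10⁻¹⁴ N.

|F| ≈ 8.63×10⁻¹⁴ N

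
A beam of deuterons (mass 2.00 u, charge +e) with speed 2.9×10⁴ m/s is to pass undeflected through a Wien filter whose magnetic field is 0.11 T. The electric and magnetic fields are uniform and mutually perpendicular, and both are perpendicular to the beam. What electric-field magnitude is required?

For straight-line motion qE = qvB, so E = vB.
E = 2.9×10⁴ × 0.11 = 3200 V/m.

E = 3200 V/m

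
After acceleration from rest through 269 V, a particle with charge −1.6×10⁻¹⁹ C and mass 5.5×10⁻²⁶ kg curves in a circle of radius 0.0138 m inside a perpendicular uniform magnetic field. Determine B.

B ≈ 0.985 T

v = √(2|q|V/m) = √(2·1.6×10⁻¹⁹·269/5.5×10⁻²⁶) ≈ 3.956×10⁴ m/s.
B = mv/(|q|r) = (5.5×10⁻²⁶)(3.956×10⁴)/((1.6×10⁻¹⁹)(0.0138)) ≈ 0.985 T.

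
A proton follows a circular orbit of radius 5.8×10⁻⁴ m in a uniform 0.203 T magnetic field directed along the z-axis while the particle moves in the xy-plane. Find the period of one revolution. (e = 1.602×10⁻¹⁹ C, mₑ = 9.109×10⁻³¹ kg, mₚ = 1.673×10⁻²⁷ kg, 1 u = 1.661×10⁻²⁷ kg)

The cyclotron period depends only on m, q, B: T = 2πm/(|q|B).
T = 2π(1.673×10⁻²⁷)/((1.602×10⁻¹⁹)(0.203)) ≈ 3.23×10⁻⁷ s.

T ≈ 3.23×10⁻⁷ s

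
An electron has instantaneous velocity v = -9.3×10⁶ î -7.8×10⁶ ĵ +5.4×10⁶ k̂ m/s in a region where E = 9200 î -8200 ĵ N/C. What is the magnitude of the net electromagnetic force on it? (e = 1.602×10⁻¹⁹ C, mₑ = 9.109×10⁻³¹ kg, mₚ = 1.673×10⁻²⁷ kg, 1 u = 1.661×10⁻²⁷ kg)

Only an electric field acts, so F = qE = (−1.602×10⁻¹⁹ C)·(9200, -8200, 0) = (-1.47×10⁻¹⁵, 1.31×10⁻¹⁵, 0) N.
|F| = 1.97×10⁻¹⁵ N.

|F| ≈ 1.97×10⁻¹⁵ N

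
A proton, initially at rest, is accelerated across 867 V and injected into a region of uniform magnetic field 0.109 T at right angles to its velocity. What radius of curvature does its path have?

Acceleration: |q|V = ½mv² ⇒ v = √(2|q|V/m) = √(2·1.602×10⁻¹⁹·867/1.673×10⁻²⁷) ≈ 4.075×10⁵ m/s.
In the field: r = mv/(|q|B) = (1.673×10⁻²⁷)(4.075×10⁵)/((1.602×10⁻¹⁹)(0.109)) ≈ 0.0390 m.

r ≈ 0.0390 m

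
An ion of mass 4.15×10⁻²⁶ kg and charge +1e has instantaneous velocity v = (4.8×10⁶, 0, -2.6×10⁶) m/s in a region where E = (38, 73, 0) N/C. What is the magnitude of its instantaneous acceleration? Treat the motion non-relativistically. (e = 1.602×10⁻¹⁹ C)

|a| ≈ 3.18×10⁸ m/s²

Only an electric field acts, so F = qE = (1.602×10⁻¹⁹ C)·(38.0, 73.0, 0) = (6.09×10⁻¹⁸, 1.17×10⁻¹⁷, 0) N.
|a| = |F|/m = 1.318×10⁻¹⁷/4.15×10⁻²⁶ ≈ 3.18×10⁸ m/s².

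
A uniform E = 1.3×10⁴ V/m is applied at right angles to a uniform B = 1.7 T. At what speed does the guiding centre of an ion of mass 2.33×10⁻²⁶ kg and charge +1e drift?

v_d ≈ 7600 m/s

The steady drift has the magnetic force balancing the electric force, so v_d = E/B.
v_d = 1.3×10⁴/1.7 = 7600 m/s.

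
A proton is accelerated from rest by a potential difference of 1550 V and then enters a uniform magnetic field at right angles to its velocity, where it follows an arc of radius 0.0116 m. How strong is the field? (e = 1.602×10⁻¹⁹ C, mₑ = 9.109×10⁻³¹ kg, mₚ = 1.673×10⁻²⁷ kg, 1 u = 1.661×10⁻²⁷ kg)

B ≈ 0.491 T

v = √(2|q|V/m) = √(2·1.602×10⁻¹⁹·1550/1.673×10⁻²⁷) ≈ 5.448×10⁵ m/s.
B = mv/(|q|r) = (1.673×10⁻²⁷)(5.448×10⁵)/((1.602×10⁻¹⁹)(0.0116)) ≈ 0.491 T.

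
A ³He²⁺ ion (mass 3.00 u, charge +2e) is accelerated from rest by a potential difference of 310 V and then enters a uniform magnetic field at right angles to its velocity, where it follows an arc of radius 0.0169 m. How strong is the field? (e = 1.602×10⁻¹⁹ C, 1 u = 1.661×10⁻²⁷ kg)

v = √(2|q|V/m) = √(2·3.204×10⁻¹⁹·310/4.983×10⁻²⁷) ≈ 1.997×10⁵ m/s.
B = mv/(|q|r) = (4.983×10⁻²⁷)(1.997×10⁵)/((3.204×10⁻¹⁹)(0.0169)) ≈ 0.184 T.

B ≈ 0.184 T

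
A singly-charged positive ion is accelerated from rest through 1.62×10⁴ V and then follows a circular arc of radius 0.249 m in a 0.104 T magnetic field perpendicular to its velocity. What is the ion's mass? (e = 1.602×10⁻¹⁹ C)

m ≈ 3.32×10⁻²⁷ kg

Combine |q|V = ½mv² and r = mv/(|q|B): eliminate v to get m = qB²r²/(2V).
m = (1.602×10⁻¹⁹)(0.104)²(0.249)²/(2·1.62×10⁴) ≈ 3.32×10⁻²⁷ kg.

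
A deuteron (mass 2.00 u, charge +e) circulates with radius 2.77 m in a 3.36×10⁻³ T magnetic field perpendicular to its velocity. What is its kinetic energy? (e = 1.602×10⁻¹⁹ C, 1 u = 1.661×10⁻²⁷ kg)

KE ≈ 3.35×10⁻¹⁶ J

v = |q|Br/m, then KE = ½mv² = (qBr)²/(2m).
v = (1.602×10⁻¹⁹)(3.36×10⁻³)(2.77)/3.322×10⁻²⁷ ≈ 4.488×10⁵ m/s.
KE = ½(3.322×10⁻²⁷)(4.488×10⁵)² ≈ 3.35×10⁻¹⁶ J.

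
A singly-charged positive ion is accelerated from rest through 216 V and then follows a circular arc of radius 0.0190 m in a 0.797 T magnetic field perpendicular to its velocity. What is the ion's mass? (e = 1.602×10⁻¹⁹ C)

Combine |q|V = ½mv² and r = mv/(|q|B): eliminate v to get m = qB²r²/(2V).
m = (1.602×10⁻¹⁹)(0.797)²(0.0190)²/(2·216) ≈ 8.50×10⁻²⁶ kg.

m ≈ 8.50×10⁻²⁶ kg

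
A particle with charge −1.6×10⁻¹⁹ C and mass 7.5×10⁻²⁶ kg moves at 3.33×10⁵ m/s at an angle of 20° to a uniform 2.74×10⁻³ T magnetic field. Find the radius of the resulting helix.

r ≈ 19.5 m

v⊥ = v sinθ = 3.33×10⁵·sin20° ≈ 1.139×10⁵ m/s.
r = m v⊥/(|q|B) = (7.5×10⁻²⁶)(1.139×10⁵)/((1.6×10⁻¹⁹)(2.74×10⁻³)) ≈ 19.5 m.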